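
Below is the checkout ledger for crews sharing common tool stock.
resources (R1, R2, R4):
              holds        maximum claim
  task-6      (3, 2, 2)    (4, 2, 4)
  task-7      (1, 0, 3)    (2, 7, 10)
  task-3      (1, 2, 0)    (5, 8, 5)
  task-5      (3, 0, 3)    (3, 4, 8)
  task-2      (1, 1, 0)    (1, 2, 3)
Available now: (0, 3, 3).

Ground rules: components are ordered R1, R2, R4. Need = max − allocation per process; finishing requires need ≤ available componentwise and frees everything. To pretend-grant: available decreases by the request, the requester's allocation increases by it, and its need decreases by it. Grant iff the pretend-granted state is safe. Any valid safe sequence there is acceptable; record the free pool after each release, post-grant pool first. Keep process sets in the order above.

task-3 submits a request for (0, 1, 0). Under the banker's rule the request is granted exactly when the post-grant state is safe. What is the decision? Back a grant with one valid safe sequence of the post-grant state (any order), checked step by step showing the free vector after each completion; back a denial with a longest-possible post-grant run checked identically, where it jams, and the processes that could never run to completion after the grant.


GRANT: granting preserves safety; a valid post-grant sequence is task-2, task-6, task-5, task-3, task-7.
Key observation: the transfer keeps a workable pool ((0, 2, 3)); task-2 starts the safe sequence.
Verifying the post-grant state step by step:
  pool = (0, 2, 3)
  task-2: need (0, 1, 3) fits (0, 2, 3); releases (1, 1, 0), pool now (1, 3, 3)
  task-6: need (1, 0, 2) fits (1, 3, 3); releases (3, 2, 2), pool now (4, 5, 5)
  task-5: need (0, 4, 5) fits (4, 5, 5); releases (3, 0, 3), pool now (7, 5, 8)
  task-3: need (4, 5, 5) fits (7, 5, 8); releases (1, 3, 0), pool now (8, 8, 8)
  task-7: need (1, 7, 7) fits (8, 8, 8); releases (1, 0, 3), pool now (9, 8, 11)


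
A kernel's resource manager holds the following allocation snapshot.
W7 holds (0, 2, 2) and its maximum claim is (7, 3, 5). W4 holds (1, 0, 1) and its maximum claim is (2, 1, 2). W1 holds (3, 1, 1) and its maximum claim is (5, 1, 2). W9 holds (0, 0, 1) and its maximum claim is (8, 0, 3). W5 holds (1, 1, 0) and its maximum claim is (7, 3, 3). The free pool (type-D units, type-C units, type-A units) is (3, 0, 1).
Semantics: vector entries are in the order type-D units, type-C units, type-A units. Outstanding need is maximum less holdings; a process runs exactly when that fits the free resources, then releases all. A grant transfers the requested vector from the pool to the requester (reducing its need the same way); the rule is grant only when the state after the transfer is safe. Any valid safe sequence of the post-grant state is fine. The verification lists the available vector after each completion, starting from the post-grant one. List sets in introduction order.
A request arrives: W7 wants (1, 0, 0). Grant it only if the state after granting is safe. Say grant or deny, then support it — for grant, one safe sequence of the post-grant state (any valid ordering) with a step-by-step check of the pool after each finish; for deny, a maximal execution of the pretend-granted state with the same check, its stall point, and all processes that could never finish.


GRANT: granting preserves safety; a valid post-grant sequence is W1, W4, W7, W5, W9.
Key observation: with (2, 0, 1) left after the transfer, W1 can run at once — the state stays safe.
Step-by-step check of the post-grant state:
  pool = (2, 0, 1)
  W1 needs (2, 0, 1) <= (2, 0, 1) -> finishes; pool += (3, 1, 1) = (5, 1, 2)
  W4 needs (1, 1, 1) <= (5, 1, 2) -> finishes; pool += (1, 0, 1) = (6, 1, 3)
  W7 needs (6, 1, 3) <= (6, 1, 3) -> finishes; pool += (1, 2, 2) = (7, 3, 5)
  W5 needs (6, 2, 3) <= (7, 3, 5) -> finishes; pool += (1, 1, 0) = (8, 4, 5)
  W9 needs (8, 0, 2) <= (8, 4, 5) -> finishes; pool += (0, 0, 1) = (8, 4, 6)


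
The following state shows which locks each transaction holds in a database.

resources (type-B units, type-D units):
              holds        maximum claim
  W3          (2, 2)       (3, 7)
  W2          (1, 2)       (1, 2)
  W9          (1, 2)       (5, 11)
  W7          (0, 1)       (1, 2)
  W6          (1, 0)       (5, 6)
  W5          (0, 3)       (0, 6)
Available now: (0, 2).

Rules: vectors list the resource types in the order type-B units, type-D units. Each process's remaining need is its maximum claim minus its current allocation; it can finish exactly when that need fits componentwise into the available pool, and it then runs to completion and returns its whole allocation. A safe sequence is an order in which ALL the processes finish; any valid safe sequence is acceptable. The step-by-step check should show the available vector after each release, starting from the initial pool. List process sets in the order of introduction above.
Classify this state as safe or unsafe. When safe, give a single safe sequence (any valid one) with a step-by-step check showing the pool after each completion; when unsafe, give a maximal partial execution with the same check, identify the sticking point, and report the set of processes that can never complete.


UNSAFE.
Key observation: even finishing W2, W7, W3, W5 leaves just (3, 10) free — too little type-B units for any of the remaining processes.
The run W2, W7, W3, W5 cannot be extended any further. Check, step by step:
  pool = (0, 2)
  W2: need (0, 0) fits (0, 2); releases (1, 2), pool now (1, 4)
  W7: need (1, 1) fits (1, 4); releases (0, 1), pool now (1, 5)
  W3: need (1, 5) fits (1, 5); releases (2, 2), pool now (3, 7)
  W5: need (0, 3) fits (3, 7); releases (0, 3), pool now (3, 10)
  W9 still needs (4, 9) but only (3, 10) is free — short on type-B units
  W6 still needs (4, 6) but only (3, 10) is free — short on type-B units
Permanently blocked: W9 and W6.


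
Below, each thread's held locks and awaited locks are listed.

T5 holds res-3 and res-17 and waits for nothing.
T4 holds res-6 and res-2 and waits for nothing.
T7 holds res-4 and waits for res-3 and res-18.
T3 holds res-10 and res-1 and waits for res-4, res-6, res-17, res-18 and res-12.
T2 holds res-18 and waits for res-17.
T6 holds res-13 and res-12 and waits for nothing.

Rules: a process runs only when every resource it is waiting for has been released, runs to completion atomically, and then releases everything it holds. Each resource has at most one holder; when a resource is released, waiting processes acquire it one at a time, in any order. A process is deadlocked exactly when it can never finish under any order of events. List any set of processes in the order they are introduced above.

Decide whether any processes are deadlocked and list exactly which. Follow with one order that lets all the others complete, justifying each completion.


No process is deadlocked.
Key observation: all waits point, directly or indirectly, at processes that can finish, so nothing is permanently blocked.
A valid finishing order for the others: T5, T2, T4, T7, T6, T3.
Walking it through:
  T5 waits on nothing -> runs at once and releases res-3 and res-17
  run T2 (all its waits — res-17 — are resolved); releases res-18
  T4 waits on nothing -> runs at once and releases res-6 and res-2
  run T7 (all its waits — res-3 and res-18 — are resolved); releases res-4
  T6 waits on nothing -> runs at once and releases res-13 and res-12
  run T3 (all its waits — res-4, res-6, res-17, res-18 and res-12 — are resolved); releases res-10 and res-1


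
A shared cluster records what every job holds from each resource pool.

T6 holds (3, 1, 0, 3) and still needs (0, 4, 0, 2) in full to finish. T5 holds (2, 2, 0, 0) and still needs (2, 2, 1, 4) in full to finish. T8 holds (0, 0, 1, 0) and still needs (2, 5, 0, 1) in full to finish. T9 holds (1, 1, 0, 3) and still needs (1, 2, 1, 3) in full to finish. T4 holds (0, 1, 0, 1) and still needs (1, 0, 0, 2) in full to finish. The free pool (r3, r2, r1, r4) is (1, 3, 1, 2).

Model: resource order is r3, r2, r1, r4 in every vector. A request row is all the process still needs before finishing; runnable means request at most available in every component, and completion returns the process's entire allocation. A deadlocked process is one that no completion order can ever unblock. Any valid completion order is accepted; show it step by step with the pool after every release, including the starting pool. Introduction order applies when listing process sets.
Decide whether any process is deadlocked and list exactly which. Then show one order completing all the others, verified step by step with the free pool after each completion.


The deadlocked set is empty.
Key observation: no deadlock: T4 fits now, and the freed resources carry the rest through.
The rest can finish in the order T4, T9, T6, T8, T5. Walking it through:
  pool = (1, 3, 1, 2)
  T4: need (1, 0, 0, 2) fits (1, 3, 1, 2); releases (0, 1, 0, 1), pool now (1, 4, 1, 3)
  T9: need (1, 2, 1, 3) fits (1, 4, 1, 3); releases (1, 1, 0, 3), pool now (2, 5, 1, 6)
  T6: need (0, 4, 0, 2) fits (2, 5, 1, 6); releases (3, 1, 0, 3), pool now (5, 6, 1, 9)
  T8: need (2, 5, 0, 1) fits (5, 6, 1, 9); releases (0, 0, 1, 0), pool now (5, 6, 2, 9)
  T5: need (2, 2, 1, 4) fits (5, 6, 2, 9); releases (2, 2, 0, 0), pool now (7, 8, 2, 9)


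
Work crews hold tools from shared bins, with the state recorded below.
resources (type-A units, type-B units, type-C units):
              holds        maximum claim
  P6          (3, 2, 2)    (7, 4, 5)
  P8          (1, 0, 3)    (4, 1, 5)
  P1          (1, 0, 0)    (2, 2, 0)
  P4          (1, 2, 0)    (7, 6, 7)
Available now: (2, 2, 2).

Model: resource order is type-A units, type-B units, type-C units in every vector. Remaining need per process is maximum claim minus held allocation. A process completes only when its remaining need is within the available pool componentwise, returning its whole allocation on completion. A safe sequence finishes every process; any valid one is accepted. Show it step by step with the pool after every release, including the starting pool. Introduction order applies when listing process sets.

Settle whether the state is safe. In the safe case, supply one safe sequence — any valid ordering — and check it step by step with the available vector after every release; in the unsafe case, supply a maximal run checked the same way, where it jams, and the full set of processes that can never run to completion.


SAFE. One safe sequence: P1, P8, P6, P4.
Key observation: the first exact fit in this order is P1 — it needs (1, 2, 0) with (2, 2, 2) free, meeting a requested resource to the last unit.
Check, step by step:
  pool = (2, 2, 2)
  run P1 (needs (1, 2, 0), free (2, 2, 2)); after release of (1, 0, 0) the pool is (3, 2, 2)
  run P8 (needs (3, 1, 2), free (3, 2, 2)); after release of (1, 0, 3) the pool is (4, 2, 5)
  run P6 (needs (4, 2, 3), free (4, 2, 5)); after release of (3, 2, 2) the pool is (7, 4, 7)
  run P4 (needs (6, 4, 7), free (7, 4, 7)); after release of (1, 2, 0) the pool is (8, 6, 7)


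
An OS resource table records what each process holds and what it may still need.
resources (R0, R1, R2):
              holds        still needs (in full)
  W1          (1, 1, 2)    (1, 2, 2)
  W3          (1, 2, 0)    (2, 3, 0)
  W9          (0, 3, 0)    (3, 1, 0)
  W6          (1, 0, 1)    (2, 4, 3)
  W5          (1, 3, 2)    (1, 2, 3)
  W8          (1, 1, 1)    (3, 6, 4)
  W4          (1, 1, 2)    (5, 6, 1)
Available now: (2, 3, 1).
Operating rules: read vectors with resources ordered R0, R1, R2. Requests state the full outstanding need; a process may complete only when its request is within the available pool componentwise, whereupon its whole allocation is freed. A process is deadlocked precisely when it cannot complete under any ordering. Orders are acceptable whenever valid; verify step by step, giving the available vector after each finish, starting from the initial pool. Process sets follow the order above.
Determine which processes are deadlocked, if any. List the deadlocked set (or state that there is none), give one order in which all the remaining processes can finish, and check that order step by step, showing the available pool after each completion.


Deadlocked set: W1, W6, W5, W8 and W4.
Key observation: after W3, W9 the pool peaks at (3, 8, 1), and each blocked process is short somewhere: W1 on R2; W6 on R2; W5 on R2; W8 on R2; W4 on R0.
A valid finishing order for the others: W3, W9. Walking it through:
  pool = (2, 3, 1)
  W3 needs (2, 3, 0) <= (2, 3, 1) -> finishes; pool += (1, 2, 0) = (3, 5, 1)
  W9 needs (3, 1, 0) <= (3, 5, 1) -> finishes; pool += (0, 3, 0) = (3, 8, 1)
None of the blocked processes ever fits:
  W1 cannot run: need (1, 2, 2) vs free (3, 8, 1) (insufficient R2)
  W6 cannot run: need (2, 4, 3) vs free (3, 8, 1) (insufficient R2)
  W5 cannot run: need (1, 2, 3) vs free (3, 8, 1) (insufficient R2)
  W8 cannot run: need (3, 6, 4) vs free (3, 8, 1) (insufficient R2)
  W4 cannot run: need (5, 6, 1) vs free (3, 8, 1) (insufficient R0)


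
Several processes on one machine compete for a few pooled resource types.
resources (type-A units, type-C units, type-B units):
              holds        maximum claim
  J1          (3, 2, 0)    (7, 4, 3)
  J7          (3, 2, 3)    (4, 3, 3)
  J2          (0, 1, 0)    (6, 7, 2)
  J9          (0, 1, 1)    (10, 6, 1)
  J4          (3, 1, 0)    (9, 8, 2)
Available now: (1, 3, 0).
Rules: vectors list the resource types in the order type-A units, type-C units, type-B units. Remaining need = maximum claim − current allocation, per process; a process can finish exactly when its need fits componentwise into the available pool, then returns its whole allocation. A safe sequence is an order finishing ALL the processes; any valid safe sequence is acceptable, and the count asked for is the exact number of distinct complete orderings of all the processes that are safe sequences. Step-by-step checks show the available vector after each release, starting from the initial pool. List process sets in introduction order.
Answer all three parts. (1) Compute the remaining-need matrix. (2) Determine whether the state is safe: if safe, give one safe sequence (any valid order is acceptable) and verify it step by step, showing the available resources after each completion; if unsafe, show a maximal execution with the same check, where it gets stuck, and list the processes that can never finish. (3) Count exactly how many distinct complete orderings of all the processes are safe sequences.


(1) Need matrix, components ordered type-A units, type-C units, type-B units:
  J1: (4, 2, 3)
  J7: (1, 1, 0)
  J2: (6, 6, 2)
  J9: (10, 5, 0)
  J4: (6, 7, 2)
(2) SAFE. One safe sequence: J7, J1, J4, J2, J9.
Key observation: the first exact fit in this order is J7 — it needs (1, 1, 0) with (1, 3, 0) free, meeting a requested resource to the last unit.
Walking it through:
  pool = (1, 3, 0)
  J7: need (1, 1, 0) fits (1, 3, 0); releases (3, 2, 3), pool now (4, 5, 3)
  J1: need (4, 2, 3) fits (4, 5, 3); releases (3, 2, 0), pool now (7, 7, 3)
  J4: need (6, 7, 2) fits (7, 7, 3); releases (3, 1, 0), pool now (10, 8, 3)
  J2: need (6, 6, 2) fits (10, 8, 3); releases (0, 1, 0), pool now (10, 9, 3)
  J9: need (10, 5, 0) fits (10, 9, 3); releases (0, 1, 1), pool now (10, 10, 4)
(3) The exact count: 3 of the possible complete orderings are safe sequences.


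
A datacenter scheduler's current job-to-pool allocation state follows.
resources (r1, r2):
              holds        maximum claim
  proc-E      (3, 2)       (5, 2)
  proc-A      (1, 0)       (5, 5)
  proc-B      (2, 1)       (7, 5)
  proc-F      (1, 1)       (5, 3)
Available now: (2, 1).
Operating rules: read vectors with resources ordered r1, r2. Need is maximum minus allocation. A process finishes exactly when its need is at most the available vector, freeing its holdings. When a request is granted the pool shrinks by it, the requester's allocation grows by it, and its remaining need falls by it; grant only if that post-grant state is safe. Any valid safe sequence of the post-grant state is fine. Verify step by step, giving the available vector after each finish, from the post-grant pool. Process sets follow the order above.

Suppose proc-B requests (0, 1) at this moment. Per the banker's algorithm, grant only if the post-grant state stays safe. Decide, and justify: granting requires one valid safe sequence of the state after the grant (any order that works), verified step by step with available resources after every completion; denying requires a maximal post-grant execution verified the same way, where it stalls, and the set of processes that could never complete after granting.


GRANT — the state after the grant stays safe, e.g. via proc-E, proc-F, proc-B, proc-A.
Key observation: after the grant the pool drops to (2, 0), which still lets proc-E finish first and unwind the rest.
Step-by-step check of the post-grant state:
  pool = (2, 0)
  proc-E: need (2, 0) fits (2, 0); releases (3, 2), pool now (5, 2)
  proc-F: need (4, 2) fits (5, 2); releases (1, 1), pool now (6, 3)
  proc-B: need (5, 3) fits (6, 3); releases (2, 2), pool now (8, 5)
  proc-A: need (4, 5) fits (8, 5); releases (1, 0), pool now (9, 5)


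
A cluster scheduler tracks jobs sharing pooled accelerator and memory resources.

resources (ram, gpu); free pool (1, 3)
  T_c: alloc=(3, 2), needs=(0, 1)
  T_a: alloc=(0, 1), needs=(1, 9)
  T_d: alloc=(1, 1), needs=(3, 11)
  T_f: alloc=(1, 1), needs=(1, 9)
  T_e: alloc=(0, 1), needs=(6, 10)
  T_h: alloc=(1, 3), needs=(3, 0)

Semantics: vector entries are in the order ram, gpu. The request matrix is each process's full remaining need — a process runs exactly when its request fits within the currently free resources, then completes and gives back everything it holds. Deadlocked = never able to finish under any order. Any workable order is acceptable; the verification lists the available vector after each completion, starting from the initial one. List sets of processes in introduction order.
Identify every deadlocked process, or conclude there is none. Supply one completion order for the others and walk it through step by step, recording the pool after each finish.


Deadlocked set: T_a, T_d, T_f and T_e.
Key observation: gpu is the bottleneck — with T_c, T_h done the pool holds (5, 8), short of every remaining need.
A valid finishing order for the others: T_c, T_h. Verifying each step:
  pool = (1, 3)
  run T_c (needs (0, 1), free (1, 3)); after release of (3, 2) the pool is (4, 5)
  run T_h (needs (3, 0), free (4, 5)); after release of (1, 3) the pool is (5, 8)
The stuck group stays short no matter what:
  blocked: T_a wants (1, 9), pool (5, 8) — not enough gpu
  blocked: T_d wants (3, 11), pool (5, 8) — not enough gpu
  blocked: T_f wants (1, 9), pool (5, 8) — not enough gpu
  blocked: T_e wants (6, 10), pool (5, 8) — not enough ram and gpu


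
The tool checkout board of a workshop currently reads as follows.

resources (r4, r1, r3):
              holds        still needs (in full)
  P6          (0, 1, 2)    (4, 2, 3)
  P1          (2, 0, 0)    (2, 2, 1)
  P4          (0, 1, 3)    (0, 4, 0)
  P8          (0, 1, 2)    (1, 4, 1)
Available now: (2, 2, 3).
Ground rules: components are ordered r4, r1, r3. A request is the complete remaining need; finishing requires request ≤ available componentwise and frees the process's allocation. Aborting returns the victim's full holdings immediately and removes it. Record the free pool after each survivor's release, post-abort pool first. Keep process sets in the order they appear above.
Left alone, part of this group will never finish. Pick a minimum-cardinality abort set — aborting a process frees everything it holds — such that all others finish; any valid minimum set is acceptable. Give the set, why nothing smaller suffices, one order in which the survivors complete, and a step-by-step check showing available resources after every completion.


The answer: abort P4.
Key observation: P8 was stuck for good until P4 gave back (0, 1, 3); in the order shown it finishes at step 3.
Why nothing smaller works: aborting no one leaves the state deadlocked as given.
The survivors complete as P1, P6, P8. Walking it through (starting from the post-abort pool):
  pool = (2, 3, 6)
  P1 needs (2, 2, 1) <= (2, 3, 6) -> finishes; pool += (2, 0, 0) = (4, 3, 6)
  P6 needs (4, 2, 3) <= (4, 3, 6) -> finishes; pool += (0, 1, 2) = (4, 4, 8)
  P8 needs (1, 4, 1) <= (4, 4, 8) -> finishes; pool += (0, 1, 2) = (4, 5, 10)


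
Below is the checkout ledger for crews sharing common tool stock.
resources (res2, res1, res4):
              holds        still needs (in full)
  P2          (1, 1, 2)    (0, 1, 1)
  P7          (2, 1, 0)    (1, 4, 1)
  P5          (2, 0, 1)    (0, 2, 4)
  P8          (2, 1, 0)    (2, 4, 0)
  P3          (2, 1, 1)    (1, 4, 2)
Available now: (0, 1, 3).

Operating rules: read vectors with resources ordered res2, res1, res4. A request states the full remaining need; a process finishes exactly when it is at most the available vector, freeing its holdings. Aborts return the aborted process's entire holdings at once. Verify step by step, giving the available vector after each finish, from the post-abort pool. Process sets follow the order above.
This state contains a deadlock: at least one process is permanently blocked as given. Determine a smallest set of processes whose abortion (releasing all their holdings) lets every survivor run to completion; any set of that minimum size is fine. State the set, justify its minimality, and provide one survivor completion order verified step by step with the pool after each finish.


Abort P7 and P3.
Key observation: the deadlocked P8 becomes finishable only because P7 and P3 released (4, 2, 1); it completes at step 2 below.
Why nothing smaller works — every single abort fails: P2 alone leaves P7 blocked (short on res1); P7 alone leaves P8 blocked (short on res1); P5 alone leaves P7 blocked (short on res1); P8 alone leaves P7 blocked (short on res1); P3 alone leaves P7 blocked (short on res1).
Survivors finish in the order: P2, P8, P5. Walking it through (pool after the aborts first):
  pool = (4, 3, 4)
  run P2 (needs (0, 1, 1), free (4, 3, 4)); after release of (1, 1, 2) the pool is (5, 4, 6)
  run P8 (needs (2, 4, 0), free (5, 4, 6)); after release of (2, 1, 0) the pool is (7, 5, 6)
  run P5 (needs (0, 2, 4), free (7, 5, 6)); after release of (2, 0, 1) the pool is (9, 5, 7)


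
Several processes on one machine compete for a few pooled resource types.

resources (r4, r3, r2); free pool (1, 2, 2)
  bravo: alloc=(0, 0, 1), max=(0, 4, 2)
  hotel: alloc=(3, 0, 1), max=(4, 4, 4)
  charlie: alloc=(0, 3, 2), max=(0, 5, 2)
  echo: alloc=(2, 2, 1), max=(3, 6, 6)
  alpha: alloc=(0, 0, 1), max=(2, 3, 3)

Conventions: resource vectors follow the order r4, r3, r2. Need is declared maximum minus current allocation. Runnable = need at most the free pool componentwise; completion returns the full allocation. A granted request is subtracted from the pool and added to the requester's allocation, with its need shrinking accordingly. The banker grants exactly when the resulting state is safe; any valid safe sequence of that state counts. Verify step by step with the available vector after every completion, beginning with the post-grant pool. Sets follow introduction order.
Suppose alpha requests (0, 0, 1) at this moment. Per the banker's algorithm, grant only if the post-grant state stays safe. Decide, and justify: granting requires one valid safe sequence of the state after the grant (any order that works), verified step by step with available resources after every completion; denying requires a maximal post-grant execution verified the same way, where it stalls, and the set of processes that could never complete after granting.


GRANT: granting preserves safety; a valid post-grant sequence is charlie, bravo, hotel, echo, alpha.
Key observation: (1, 2, 1) free after granting still covers charlie first, and each release covers the next.
Check on the post-grant state, step by step:
  pool = (1, 2, 1)
  charlie: need (0, 2, 0) fits (1, 2, 1); releases (0, 3, 2), pool now (1, 5, 3)
  bravo: need (0, 4, 1) fits (1, 5, 3); releases (0, 0, 1), pool now (1, 5, 4)
  hotel: need (1, 4, 3) fits (1, 5, 4); releases (3, 0, 1), pool now (4, 5, 5)
  echo: need (1, 4, 5) fits (4, 5, 5); releases (2, 2, 1), pool now (6, 7, 6)
  alpha: need (2, 3, 1) fits (6, 7, 6); releases (0, 0, 2), pool now (6, 7, 8)


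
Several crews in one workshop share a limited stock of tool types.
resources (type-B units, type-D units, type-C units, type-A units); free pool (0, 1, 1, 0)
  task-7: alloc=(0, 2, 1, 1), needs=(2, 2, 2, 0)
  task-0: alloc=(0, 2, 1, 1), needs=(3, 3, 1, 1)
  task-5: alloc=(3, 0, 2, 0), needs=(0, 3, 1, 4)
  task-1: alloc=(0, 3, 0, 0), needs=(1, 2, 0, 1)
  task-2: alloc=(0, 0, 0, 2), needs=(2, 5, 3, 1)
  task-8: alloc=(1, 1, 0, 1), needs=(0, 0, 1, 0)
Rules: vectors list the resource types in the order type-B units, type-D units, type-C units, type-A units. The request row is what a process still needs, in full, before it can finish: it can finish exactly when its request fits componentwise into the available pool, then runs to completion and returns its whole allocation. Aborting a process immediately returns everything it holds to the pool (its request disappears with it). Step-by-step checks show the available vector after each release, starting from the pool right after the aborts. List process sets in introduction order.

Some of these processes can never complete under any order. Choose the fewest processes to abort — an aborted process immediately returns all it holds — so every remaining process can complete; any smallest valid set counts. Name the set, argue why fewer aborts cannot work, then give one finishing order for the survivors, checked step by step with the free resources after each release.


Minimum abort set: task-5.
Key observation: no ordering could ever have run task-7 before the abort of task-5; with (3, 0, 2, 0) back in the pool it fits at step 3.
Minimality: the empty abort set fails — the state is deadlocked as it stands.
One survivor order: task-8, task-1, task-7, task-2, task-0. Walking it through (post-abort pool first):
  pool = (3, 1, 3, 0)
  task-8: need (0, 0, 1, 0) fits (3, 1, 3, 0); releases (1, 1, 0, 1), pool now (4, 2, 3, 1)
  task-1: need (1, 2, 0, 1) fits (4, 2, 3, 1); releases (0, 3, 0, 0), pool now (4, 5, 3, 1)
  task-7: need (2, 2, 2, 0) fits (4, 5, 3, 1); releases (0, 2, 1, 1), pool now (4, 7, 4, 2)
  task-2: need (2, 5, 3, 1) fits (4, 7, 4, 2); releases (0, 0, 0, 2), pool now (4, 7, 4, 4)
  task-0: need (3, 3, 1, 1) fits (4, 7, 4, 4); releases (0, 2, 1, 1), pool now (4, 9, 5, 5)


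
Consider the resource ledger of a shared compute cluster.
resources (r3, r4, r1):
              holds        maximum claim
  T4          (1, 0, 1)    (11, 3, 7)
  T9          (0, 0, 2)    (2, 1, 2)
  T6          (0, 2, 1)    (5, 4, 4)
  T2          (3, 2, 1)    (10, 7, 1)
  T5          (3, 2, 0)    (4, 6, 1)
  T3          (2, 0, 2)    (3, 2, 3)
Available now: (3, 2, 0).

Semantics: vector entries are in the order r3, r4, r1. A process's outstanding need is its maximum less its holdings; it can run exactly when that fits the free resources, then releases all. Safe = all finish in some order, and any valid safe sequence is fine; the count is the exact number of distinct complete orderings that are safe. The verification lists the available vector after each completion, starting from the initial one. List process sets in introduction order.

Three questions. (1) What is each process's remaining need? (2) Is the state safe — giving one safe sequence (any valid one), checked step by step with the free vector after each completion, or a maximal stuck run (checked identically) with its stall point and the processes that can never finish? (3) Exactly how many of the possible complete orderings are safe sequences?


(1) Remaining need (order r3, r4, r1):
  T4: (10, 3, 6)
  T9: (2, 1, 0)
  T6: (5, 2, 3)
  T2: (7, 5, 0)
  T5: (1, 4, 1)
  T3: (1, 2, 1)
(2) SAFE, for example via the order T9, T3, T6, T5, T2, T4.
Key observation: the order's first zero-slack moment is T3 ((1, 2, 1) needed, (3, 2, 2) free — a requested resource with nothing to spare).
Walking it through:
  pool = (3, 2, 0)
  T9 needs (2, 1, 0) <= (3, 2, 0) -> finishes; pool += (0, 0, 2) = (3, 2, 2)
  T3 needs (1, 2, 1) <= (3, 2, 2) -> finishes; pool += (2, 0, 2) = (5, 2, 4)
  T6 needs (5, 2, 3) <= (5, 2, 4) -> finishes; pool += (0, 2, 1) = (5, 4, 5)
  T5 needs (1, 4, 1) <= (5, 4, 5) -> finishes; pool += (3, 2, 0) = (8, 6, 5)
  T2 needs (7, 5, 0) <= (8, 6, 5) -> finishes; pool += (3, 2, 1) = (11, 8, 6)
  T4 needs (10, 3, 6) <= (11, 8, 6) -> finishes; pool += (1, 0, 1) = (12, 8, 7)
(3) Precisely 1 of the possible complete orderings is a safe sequence.


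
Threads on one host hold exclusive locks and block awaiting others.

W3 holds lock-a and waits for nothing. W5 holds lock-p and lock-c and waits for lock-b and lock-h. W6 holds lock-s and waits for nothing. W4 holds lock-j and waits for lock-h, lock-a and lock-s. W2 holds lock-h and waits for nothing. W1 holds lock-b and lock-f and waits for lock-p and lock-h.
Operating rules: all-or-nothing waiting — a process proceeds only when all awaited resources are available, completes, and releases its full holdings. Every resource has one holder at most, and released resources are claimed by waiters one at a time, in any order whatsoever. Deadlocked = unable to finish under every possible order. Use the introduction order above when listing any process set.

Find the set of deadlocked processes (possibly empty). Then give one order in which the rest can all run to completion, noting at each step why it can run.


Deadlocked set: W5 and W1.
Key observation: the wait chain closes on itself along W5 -> W1 -> W5; no other process is dragged down with it.
One completion order for the rest: W2, W3, W6, W4.
Check, step by step:
  run W2 (it waits on nothing); releases lock-h
  run W3 (it waits on nothing); releases lock-a
  run W6 (it waits on nothing); releases lock-s
  W4: everything it awaited (lock-h, lock-a and lock-s) is free; runs, freeing lock-j


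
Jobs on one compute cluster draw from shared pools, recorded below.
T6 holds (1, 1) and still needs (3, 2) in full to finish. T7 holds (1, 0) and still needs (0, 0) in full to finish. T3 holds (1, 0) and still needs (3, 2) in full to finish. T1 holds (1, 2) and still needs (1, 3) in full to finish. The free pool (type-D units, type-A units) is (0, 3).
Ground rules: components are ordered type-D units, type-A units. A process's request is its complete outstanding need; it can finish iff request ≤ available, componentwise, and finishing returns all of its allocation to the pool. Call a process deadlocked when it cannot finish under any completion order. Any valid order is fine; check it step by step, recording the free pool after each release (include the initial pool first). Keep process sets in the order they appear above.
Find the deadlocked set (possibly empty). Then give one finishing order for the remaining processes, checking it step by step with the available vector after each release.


The deadlocked set is T6 and T3.
Key observation: type-D units is the bottleneck — with T7, T1 done the pool holds (2, 5), short of every remaining need.
A valid finishing order for the others: T7, T1. Step-by-step check:
  pool = (0, 3)
  T7: need (0, 0) fits (0, 3); releases (1, 0), pool now (1, 3)
  T1: need (1, 3) fits (1, 3); releases (1, 2), pool now (2, 5)
None of the blocked processes ever fits:
  T6 still needs (3, 2) but only (2, 5) is free — short on type-D units
  T3 still needs (3, 2) but only (2, 5) is free — short on type-D units


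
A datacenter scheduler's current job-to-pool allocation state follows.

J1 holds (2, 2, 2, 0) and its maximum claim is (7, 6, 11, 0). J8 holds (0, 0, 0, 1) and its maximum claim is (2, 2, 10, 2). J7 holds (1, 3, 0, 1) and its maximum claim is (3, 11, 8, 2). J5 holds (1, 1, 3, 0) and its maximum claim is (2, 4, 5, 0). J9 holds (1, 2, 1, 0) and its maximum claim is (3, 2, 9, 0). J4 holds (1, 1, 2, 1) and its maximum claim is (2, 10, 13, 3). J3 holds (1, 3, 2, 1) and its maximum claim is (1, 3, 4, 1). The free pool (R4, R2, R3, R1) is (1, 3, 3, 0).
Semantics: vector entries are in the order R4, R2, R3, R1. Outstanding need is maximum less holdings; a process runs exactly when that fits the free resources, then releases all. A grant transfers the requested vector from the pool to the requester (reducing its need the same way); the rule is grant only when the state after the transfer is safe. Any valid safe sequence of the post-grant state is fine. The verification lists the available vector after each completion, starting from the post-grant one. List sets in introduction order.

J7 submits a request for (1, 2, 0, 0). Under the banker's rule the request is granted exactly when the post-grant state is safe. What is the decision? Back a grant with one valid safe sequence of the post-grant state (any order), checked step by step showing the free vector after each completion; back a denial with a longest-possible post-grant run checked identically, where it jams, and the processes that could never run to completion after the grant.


GRANT — the state after the grant stays safe, e.g. via J3, J5, J9, J7, J1, J8, J4.
Key observation: with (0, 1, 3, 0) left after the transfer, J3 can run at once — the state stays safe.
Check on the post-grant state, step by step:
  pool = (0, 1, 3, 0)
  J3 needs (0, 0, 2, 0) <= (0, 1, 3, 0) -> finishes; pool += (1, 3, 2, 1) = (1, 4, 5, 1)
  J5 needs (1, 3, 2, 0) <= (1, 4, 5, 1) -> finishes; pool += (1, 1, 3, 0) = (2, 5, 8, 1)
  J9 needs (2, 0, 8, 0) <= (2, 5, 8, 1) -> finishes; pool += (1, 2, 1, 0) = (3, 7, 9, 1)
  J7 needs (1, 6, 8, 1) <= (3, 7, 9, 1) -> finishes; pool += (2, 5, 0, 1) = (5, 12, 9, 2)
  J1 needs (5, 4, 9, 0) <= (5, 12, 9, 2) -> finishes; pool += (2, 2, 2, 0) = (7, 14, 11, 2)
  J8 needs (2, 2, 10, 1) <= (7, 14, 11, 2) -> finishes; pool += (0, 0, 0, 1) = (7, 14, 11, 3)
  J4 needs (1, 9, 11, 2) <= (7, 14, 11, 3) -> finishes; pool += (1, 1, 2, 1) = (8, 15, 13, 4)


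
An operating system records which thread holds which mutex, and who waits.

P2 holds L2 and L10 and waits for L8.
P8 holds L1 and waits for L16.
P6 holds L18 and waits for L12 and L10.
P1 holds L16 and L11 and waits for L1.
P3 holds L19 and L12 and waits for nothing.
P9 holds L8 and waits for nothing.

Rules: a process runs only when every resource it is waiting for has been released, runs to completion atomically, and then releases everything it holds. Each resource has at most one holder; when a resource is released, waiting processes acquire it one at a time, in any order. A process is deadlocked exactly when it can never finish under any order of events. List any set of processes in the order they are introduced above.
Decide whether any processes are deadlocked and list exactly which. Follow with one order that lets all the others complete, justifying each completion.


Deadlocked set: P8 and P1.
Key observation: the wait chain closes on itself along P8 -> P1 -> P8; no other process is dragged down with it.
One completion order for the rest: P9, P3, P2, P6.
Walking it through:
  run P9 (it waits on nothing); releases L8
  run P3 (it waits on nothing); releases L19 and L12
  P2 waits on L8 — all released -> runs and releases L2 and L10
  P6 waits on L12 and L10 — all released -> runs and releases L18


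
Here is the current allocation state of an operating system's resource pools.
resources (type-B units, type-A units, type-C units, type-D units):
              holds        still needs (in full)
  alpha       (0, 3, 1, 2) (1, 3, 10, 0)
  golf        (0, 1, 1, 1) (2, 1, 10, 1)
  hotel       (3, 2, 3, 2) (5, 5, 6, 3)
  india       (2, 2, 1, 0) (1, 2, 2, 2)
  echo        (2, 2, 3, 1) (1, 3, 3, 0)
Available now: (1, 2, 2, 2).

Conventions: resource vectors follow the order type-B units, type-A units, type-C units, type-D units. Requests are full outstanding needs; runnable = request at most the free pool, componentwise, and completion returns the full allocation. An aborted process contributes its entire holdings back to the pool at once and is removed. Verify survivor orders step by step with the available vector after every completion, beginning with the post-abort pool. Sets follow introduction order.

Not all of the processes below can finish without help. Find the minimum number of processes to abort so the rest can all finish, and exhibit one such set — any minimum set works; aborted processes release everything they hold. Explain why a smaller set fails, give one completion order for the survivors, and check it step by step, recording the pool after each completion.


Minimum abort set: alpha.
Key observation: no ordering could ever have run golf before the abort of alpha; with (0, 3, 1, 2) back in the pool it fits at step 4.
Why nothing smaller works: aborting no one leaves the state deadlocked as given.
Survivors finish in the order: india, echo, hotel, golf. Walking it through (pool after the aborts first):
  pool = (1, 5, 3, 4)
  india needs (1, 2, 2, 2) <= (1, 5, 3, 4) -> finishes; pool += (2, 2, 1, 0) = (3, 7, 4, 4)
  echo needs (1, 3, 3, 0) <= (3, 7, 4, 4) -> finishes; pool += (2, 2, 3, 1) = (5, 9, 7, 5)
  hotel needs (5, 5, 6, 3) <= (5, 9, 7, 5) -> finishes; pool += (3, 2, 3, 2) = (8, 11, 10, 7)
  golf needs (2, 1, 10, 1) <= (8, 11, 10, 7) -> finishes; pool += (0, 1, 1, 1) = (8, 12, 11, 8)


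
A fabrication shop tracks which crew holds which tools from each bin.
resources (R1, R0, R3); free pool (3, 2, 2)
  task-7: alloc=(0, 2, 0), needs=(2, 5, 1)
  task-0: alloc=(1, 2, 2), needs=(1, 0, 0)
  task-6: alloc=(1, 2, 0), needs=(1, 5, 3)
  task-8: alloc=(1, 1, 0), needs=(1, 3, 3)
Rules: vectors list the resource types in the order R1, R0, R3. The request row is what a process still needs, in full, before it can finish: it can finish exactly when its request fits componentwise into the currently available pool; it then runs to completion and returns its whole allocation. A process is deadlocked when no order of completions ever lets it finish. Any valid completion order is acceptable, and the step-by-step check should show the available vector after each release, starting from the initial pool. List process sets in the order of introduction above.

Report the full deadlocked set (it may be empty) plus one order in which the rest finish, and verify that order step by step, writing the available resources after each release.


No process is deadlocked.
Key observation: the pool covers task-0 at once, and every later process fits after earlier releases.
One completion order for the rest: task-0, task-8, task-6, task-7. Check, step by step:
  pool = (3, 2, 2)
  task-0 needs (1, 0, 0) <= (3, 2, 2) -> finishes; pool += (1, 2, 2) = (4, 4, 4)
  task-8 needs (1, 3, 3) <= (4, 4, 4) -> finishes; pool += (1, 1, 0) = (5, 5, 4)
  task-6 needs (1, 5, 3) <= (5, 5, 4) -> finishes; pool += (1, 2, 0) = (6, 7, 4)
  task-7 needs (2, 5, 1) <= (6, 7, 4) -> finishes; pool += (0, 2, 0) = (6, 9, 4)


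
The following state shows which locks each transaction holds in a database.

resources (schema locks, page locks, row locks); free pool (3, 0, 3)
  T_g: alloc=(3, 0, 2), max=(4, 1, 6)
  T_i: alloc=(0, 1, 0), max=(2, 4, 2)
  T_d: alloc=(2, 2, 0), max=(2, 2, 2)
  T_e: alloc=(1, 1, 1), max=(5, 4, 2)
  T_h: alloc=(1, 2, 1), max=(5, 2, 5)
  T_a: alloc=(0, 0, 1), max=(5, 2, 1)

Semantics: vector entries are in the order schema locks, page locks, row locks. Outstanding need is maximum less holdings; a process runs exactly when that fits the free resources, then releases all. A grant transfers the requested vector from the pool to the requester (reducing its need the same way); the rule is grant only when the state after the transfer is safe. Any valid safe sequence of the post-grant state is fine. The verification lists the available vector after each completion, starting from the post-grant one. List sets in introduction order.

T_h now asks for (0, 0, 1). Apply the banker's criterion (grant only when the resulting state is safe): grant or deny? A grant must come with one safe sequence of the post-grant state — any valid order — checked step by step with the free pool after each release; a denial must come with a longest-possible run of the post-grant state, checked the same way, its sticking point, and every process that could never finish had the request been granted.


GRANT: granting preserves safety; a valid post-grant sequence is T_d, T_a, T_h, T_g, T_e, T_i.
Key observation: even at the reduced pool (3, 0, 2), T_d fits immediately, so safety survives the grant.
Verifying the post-grant state step by step:
  pool = (3, 0, 2)
  T_d: need (0, 0, 2) fits (3, 0, 2); releases (2, 2, 0), pool now (5, 2, 2)
  T_a: need (5, 2, 0) fits (5, 2, 2); releases (0, 0, 1), pool now (5, 2, 3)
  T_h: need (4, 0, 3) fits (5, 2, 3); releases (1, 2, 2), pool now (6, 4, 5)
  T_g: need (1, 1, 4) fits (6, 4, 5); releases (3, 0, 2), pool now (9, 4, 7)
  T_e: need (4, 3, 1) fits (9, 4, 7); releases (1, 1, 1), pool now (10, 5, 8)
  T_i: need (2, 3, 2) fits (10, 5, 8); releases (0, 1, 0), pool now (10, 6, 8)
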